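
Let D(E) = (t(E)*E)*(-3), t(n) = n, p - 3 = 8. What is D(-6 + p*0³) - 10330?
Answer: -10438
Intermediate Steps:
p = 11 (p = 3 + 8 = 11)
D(E) = -3*E² (D(E) = (E*E)*(-3) = E²*(-3) = -3*E²)
D(-6 + p*0³) - 10330 = -3*(-6 + 11*0³)² - 10330 = -3*(-6 + 11*0)² - 10330 = -3*(-6 + 0)² - 10330 = -3*(-6)² - 10330 = -3*36 - 10330 = -108 - 10330 = -10438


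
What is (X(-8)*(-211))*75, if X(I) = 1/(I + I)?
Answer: 15825/16 ≈ 989.06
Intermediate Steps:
X(I) = 1/(2*I)
(X(-8)*(-211))*75 = (((1/2)/(-8))*(-211))*75 = (((1/2)*(-1/8))*(-211))*75 = -1/16*(-211)*75 = (211/16)*75 = 15825/16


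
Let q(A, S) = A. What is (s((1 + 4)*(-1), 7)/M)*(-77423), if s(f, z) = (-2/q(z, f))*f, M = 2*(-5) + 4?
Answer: 387115/21 ≈ 18434.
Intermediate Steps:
M = -6 (M = -10 + 4 = -6)
s(f, z) = -2*f/z (s(f, z) = (-2/z)*f = -2*f/z)
(s((1 + 4)*(-1), 7)/M)*(-77423) = (-2*(1 + 4)*(-1)/7/(-6))*(-77423) = (-2*5*(-1)*⅐*(-⅙))*(-77423) = (-2*(-5)*⅐*(-⅙))*(-77423) = ((10/7)*(-⅙))*(-77423) = -5/21*(-77423) = 387115/21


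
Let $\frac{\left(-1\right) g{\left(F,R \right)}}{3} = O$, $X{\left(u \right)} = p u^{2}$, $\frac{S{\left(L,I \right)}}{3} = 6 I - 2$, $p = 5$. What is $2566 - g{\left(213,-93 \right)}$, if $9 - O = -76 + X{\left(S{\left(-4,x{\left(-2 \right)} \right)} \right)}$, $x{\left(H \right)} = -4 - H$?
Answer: $-23639$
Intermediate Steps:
$S{\left(L,I \right)} = -6 + 18 I$ ($S{\left(L,I \right)} = 3 \left(6 I - 2\right) = 3 \left(-2 + 6 I\right) = -6 + 18 I$)
$X{\left(u \right)} = 5 u^{2}$
$O = -8735$ ($O = 9 - \left(-76 + 5 \left(-6 + 18 \left(-4 - -2\right)\right)^{2}\right) = 9 - \left(-76 + 5 \left(-6 + 18 \left(-4 + 2\right)\right)^{2}\right) = 9 - \left(-76 + 5 \left(-6 + 18 \left(-2\right)\right)^{2}\right) = 9 - \left(-76 + 5 \left(-6 - 36\right)^{2}\right) = 9 - \left(-76 + 5 \left(-42\right)^{2}\right) = 9 - \left(-76 + 5 \cdot 1764\right) = 9 - \left(-76 + 8820\right) = 9 - 8744 = -8735$)
$g{\left(F,R \right)} = 26205$ ($g{\left(F,R \right)} = \left(-3\right) \left(-8735\right) = 26205$)
$2566 - g{\left(213,-93 \right)} = 2566 - 26205 = -23639$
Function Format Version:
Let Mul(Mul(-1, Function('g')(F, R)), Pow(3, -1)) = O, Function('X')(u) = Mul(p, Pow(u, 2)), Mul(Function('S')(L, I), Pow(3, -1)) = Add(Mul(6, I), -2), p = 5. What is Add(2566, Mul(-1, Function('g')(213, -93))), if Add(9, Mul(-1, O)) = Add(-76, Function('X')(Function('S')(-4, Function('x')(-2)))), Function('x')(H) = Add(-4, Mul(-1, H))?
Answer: -23639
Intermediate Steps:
Function('S')(L, I) = Add(-6, Mul(18, I)) (Function('S')(L, I) = Mul(3, Add(Mul(6, I), -2)) = Mul(3, Add(-2, Mul(6, I))) = Add(-6, Mul(18, I)))
Function('X')(u) = Mul(5, Pow(u, 2))
O = -8735 (O = Add(9, Mul(-1, Add(-76, Mul(5, Pow(Add(-6, Mul(18, Add(-4, Mul(-1, -2)))), 2))))) = Add(9, Mul(-1, Add(-76, Mul(5, Pow(Add(-6, Mul(18, Add(-4, 2))), 2))))) = Add(9, Mul(-1, Add(-76, Mul(5, Pow(Add(-6, Mul(18, -2)), 2))))) = Add(9, Mul(-1, Add(-76, Mul(5, Pow(Add(-6, -36), 2))))) = Add(9, Mul(-1, Add(-76, Mul(5, Pow(-42, 2))))) = Add(9, Mul(-1, Add(-76, Mul(5, 1764)))) = Add(9, Mul(-1, Add(-76, 8820))) = Add(9, Mul(-1, 8744)) = Add(9, -8744) = -8735)
Function('g')(F, R) = 26205 (Function('g')(F, R) = Mul(-3, -8735) = 26205)
Add(2566, Mul(-1, Function('g')(213, -93))) = Add(2566, Mul(-1, 26205)) = Add(2566, -26205) = -23639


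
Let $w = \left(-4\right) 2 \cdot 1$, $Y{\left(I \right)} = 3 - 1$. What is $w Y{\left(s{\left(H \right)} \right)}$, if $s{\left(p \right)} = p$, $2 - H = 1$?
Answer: $-16$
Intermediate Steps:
$H = 1$ ($H = 2 - 1 = 1$)
$Y{\left(I \right)} = 2$ ($Y{\left(I \right)} = 3 - 1 = 2$)
$w = -8$ ($w = \left(-8\right) 1 = -8$)
$w Y{\left(s{\left(H \right)} \right)} = \left(-8\right) 2 = -16$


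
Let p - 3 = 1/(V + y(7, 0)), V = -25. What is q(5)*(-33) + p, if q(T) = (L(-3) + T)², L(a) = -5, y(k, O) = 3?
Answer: 65/22 ≈ 2.9545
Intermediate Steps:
p = 65/22 (p = 3 + 1/(-25 + 3) = 3 + 1/(-22) = 3 - 1/22 = 65/22 ≈ 2.9545)
q(T) = (-5 + T)²
q(5)*(-33) + p = (-5 + 5)²*(-33) + 65/22 = 0²*(-33) + 65/22 = 0*(-33) + 65/22 = 0 + 65/22 = 65/22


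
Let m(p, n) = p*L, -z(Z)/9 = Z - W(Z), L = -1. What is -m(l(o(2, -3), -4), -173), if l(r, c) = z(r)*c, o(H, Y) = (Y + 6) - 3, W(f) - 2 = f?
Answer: -72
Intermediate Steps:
W(f) = 2 + f
z(Z) = 18 (z(Z) = -9*(Z - (2 + Z)) = -9*(Z + (-2 - Z)) = -9*(-2) = 18)
o(H, Y) = 3 + Y (o(H, Y) = (6 + Y) - 3 = 3 + Y)
l(r, c) = 18*c
m(p, n) = -p (m(p, n) = p*(-1) = -p)
-m(l(o(2, -3), -4), -173) = -(-1)*18*(-4) = -(-1)*(-72) = -1*72 = -72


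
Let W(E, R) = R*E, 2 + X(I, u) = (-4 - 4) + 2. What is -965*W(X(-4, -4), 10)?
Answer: 77200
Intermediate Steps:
X(I, u) = -8 (X(I, u) = -2 + ((-4 - 4) + 2) = -2 + (-8 + 2) = -2 - 6 = -8)
W(E, R) = E*R
-965*W(X(-4, -4), 10) = -(-7720)*10 = -965*(-80) = 77200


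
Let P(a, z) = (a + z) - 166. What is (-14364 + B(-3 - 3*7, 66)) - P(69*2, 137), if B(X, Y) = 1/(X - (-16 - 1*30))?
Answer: -318405/22 ≈ -14473.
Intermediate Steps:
P(a, z) = -166 + a + z
B(X, Y) = 1/(46 + X) (B(X, Y) = 1/(X - (-16 - 30)) = 1/(X - 1*(-46)) = 1/(X + 46) = 1/(46 + X))
(-14364 + B(-3 - 3*7, 66)) - P(69*2, 137) = (-14364 + 1/(46 + (-3 - 3*7))) - (-166 + 69*2 + 137) = (-14364 + 1/(46 + (-3 - 21))) - (-166 + 138 + 137) = (-14364 + 1/(46 - 24)) - 1*109 = (-14364 + 1/22) - 109 = -316007/22 - 109 = -318405/22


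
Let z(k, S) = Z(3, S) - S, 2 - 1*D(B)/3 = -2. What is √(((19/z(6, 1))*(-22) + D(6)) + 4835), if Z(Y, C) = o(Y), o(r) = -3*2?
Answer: 107*√21/7 ≈ 70.048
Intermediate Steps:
o(r) = -6
Z(Y, C) = -6
D(B) = 12 (D(B) = 6 - 3*(-2) = 6 + 6 = 12)
z(k, S) = -6 - S
√(((19/z(6, 1))*(-22) + D(6)) + 4835) = √(((19/(-6 - 1*1))*(-22) + 12) + 4835) = √(((19/(-6 - 1))*(-22) + 12) + 4835) = √(((19/(-7))*(-22) + 12) + 4835) = √(((19*(-⅐))*(-22) + 12) + 4835) = √((-19/7*(-22) + 12) + 4835) = √((418/7 + 12) + 4835) = √(502/7 + 4835) = √(34347/7) = 107*√21/7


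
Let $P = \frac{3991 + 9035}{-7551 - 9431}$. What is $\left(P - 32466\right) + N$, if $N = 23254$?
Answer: $- \frac{78225605}{8491} \approx -9212.8$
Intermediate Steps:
$P = - \frac{6513}{8491}$ ($P = \frac{13026}{-16982} = 13026 \left(- \frac{1}{16982}\right) = - \frac{6513}{8491} \approx -0.76705$)
$\left(P - 32466\right) + N = \left(- \frac{6513}{8491} - 32466\right) + 23254 = - \frac{275675319}{8491} + 23254 = - \frac{78225605}{8491}$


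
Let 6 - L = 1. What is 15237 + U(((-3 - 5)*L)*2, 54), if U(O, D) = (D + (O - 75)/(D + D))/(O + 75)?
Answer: 8222303/540 ≈ 15226.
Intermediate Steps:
L = 5 (L = 6 - 1*1 = 6 - 1 = 5)
U(O, D) = (D + (-75 + O)/(2*D))/(75 + O) (U(O, D) = (D + (-75 + O)/((2*D)))/(75 + O) = (D + (-75 + O)*(1/(2*D)))/(75 + O) = (D + (-75 + O)/(2*D))/(75 + O))
15237 + U(((-3 - 5)*L)*2, 54) = 15237 + (½)*(-75 + ((-3 - 5)*5)*2 + 2*54²)/(54*(75 + ((-3 - 5)*5)*2)) = 15237 + (½)*(1/54)*(-75 - 8*5*2 + 2*2916)/(75 - 8*5*2) = 15237 + (½)*(1/54)*(-75 - 40*2 + 5832)/(75 - 40*2) = 15237 + (½)*(1/54)*(-75 - 80 + 5832)/(75 - 80) = 15237 + (½)*(1/54)*5677/(-5) = 15237 + (½)*(1/54)*(-⅕)*5677 = 15237 - 5677/540 = 8222303/540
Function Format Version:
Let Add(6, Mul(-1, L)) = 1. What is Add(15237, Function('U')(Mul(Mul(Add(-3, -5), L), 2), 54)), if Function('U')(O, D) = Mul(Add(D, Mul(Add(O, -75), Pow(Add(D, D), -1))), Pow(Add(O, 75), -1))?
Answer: Rational(8222303, 540) ≈ 15226.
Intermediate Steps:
L = 5 (L = Add(6, Mul(-1, 1)) = Add(6, -1) = 5)
Function('U')(O, D) = Mul(Pow(Add(75, O), -1), Add(D, Mul(Rational(1, 2), Pow(D, -1), Add(-75, O)))) (Function('U')(O, D) = Mul(Add(D, Mul(Add(-75, O), Pow(Mul(2, D), -1))), Pow(Add(75, O), -1)) = Mul(Add(D, Mul(Add(-75, O), Mul(Rational(1, 2), Pow(D, -1)))), Pow(Add(75, O), -1)) = Mul(Add(D, Mul(Rational(1, 2), Pow(D, -1), Add(-75, O))), Pow(Add(75, O), -1)) = Mul(Pow(Add(75, O), -1), Add(D, Mul(Rational(1, 2), Pow(D, -1), Add(-75, O)))))
Add(15237, Function('U')(Mul(Mul(Add(-3, -5), L), 2), 54)) = Add(15237, Mul(Rational(1, 2), Pow(54, -1), Pow(Add(75, Mul(Mul(Add(-3, -5), 5), 2)), -1), Add(-75, Mul(Mul(Add(-3, -5), 5), 2), Mul(2, Pow(54, 2))))) = Add(15237, Mul(Rational(1, 2), Rational(1, 54), Pow(Add(75, Mul(Mul(-8, 5), 2)), -1), Add(-75, Mul(Mul(-8, 5), 2), Mul(2, 2916)))) = Add(15237, Mul(Rational(1, 2), Rational(1, 54), Pow(Add(75, Mul(-40, 2)), -1), Add(-75, Mul(-40, 2), 5832))) = Add(15237, Mul(Rational(1, 2), Rational(1, 54), Pow(Add(75, -80), -1), Add(-75, -80, 5832))) = Add(15237, Mul(Rational(1, 2), Rational(1, 54), Pow(-5, -1), 5677)) = Add(15237, Mul(Rational(1, 2), Rational(1, 54), Rational(-1, 5), 5677)) = Add(15237, Rational(-5677, 540)) = Rational(8222303, 540)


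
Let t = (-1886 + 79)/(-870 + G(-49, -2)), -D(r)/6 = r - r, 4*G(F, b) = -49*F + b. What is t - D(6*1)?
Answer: 7228/1081 ≈ 6.6864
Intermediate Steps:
G(F, b) = -49*F/4 + b/4 (G(F, b) = (-49*F + b)/4 = (b - 49*F)/4 = -49*F/4 + b/4)
D(r) = 0 (D(r) = -6*(r - r) = -6*0 = 0)
t = 7228/1081 (t = (-1886 + 79)/(-870 + (-49/4*(-49) + (¼)*(-2))) = -1807/(-870 + (2401/4 - ½)) = -1807/(-870 + 2399/4) = -1807/(-1081/4) = -1807*(-4/1081) = 7228/1081 ≈ 6.6864)
t - D(6*1) = 7228/1081 - 1*0 = 7228/1081 + 0 = 7228/1081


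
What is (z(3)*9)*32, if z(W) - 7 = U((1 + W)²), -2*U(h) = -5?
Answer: 2736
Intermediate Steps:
U(h) = 5/2 (U(h) = -½*(-5) = 5/2)
z(W) = 19/2 (z(W) = 7 + 5/2 = 19/2)
(z(3)*9)*32 = ((19/2)*9)*32 = (171/2)*32 = 2736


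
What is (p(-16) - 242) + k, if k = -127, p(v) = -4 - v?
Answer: -357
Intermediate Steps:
(p(-16) - 242) + k = ((-4 - 1*(-16)) - 242) - 127 = ((-4 + 16) - 242) - 127 = (12 - 242) - 127 = -230 - 127 = -357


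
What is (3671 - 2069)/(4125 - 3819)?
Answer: 89/17 ≈ 5.2353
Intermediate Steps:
(3671 - 2069)/(4125 - 3819) = 1602/306 = 1602*(1/306) = 89/17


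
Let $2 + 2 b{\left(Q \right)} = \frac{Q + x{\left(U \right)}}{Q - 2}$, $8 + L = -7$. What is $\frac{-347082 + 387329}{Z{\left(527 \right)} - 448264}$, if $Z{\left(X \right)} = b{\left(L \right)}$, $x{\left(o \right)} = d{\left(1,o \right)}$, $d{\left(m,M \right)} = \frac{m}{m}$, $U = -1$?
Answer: $- \frac{684199}{7620498} \approx -0.089784$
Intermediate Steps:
$L = -15$ ($L = -8 - 7 = -15$)
$d{\left(m,M \right)} = 1$
$x{\left(o \right)} = 1$
$b{\left(Q \right)} = -1 + \frac{1 + Q}{2 \left(-2 + Q\right)}$ ($b{\left(Q \right)} = -1 + \frac{\left(Q + 1\right) \frac{1}{Q - 2}}{2} = -1 + \frac{\left(1 + Q\right) \frac{1}{-2 + Q}}{2} = -1 + \frac{\frac{1}{-2 + Q} \left(1 + Q\right)}{2} = -1 + \frac{1 + Q}{2 \left(-2 + Q\right)}$)
$Z{\left(X \right)} = - \frac{10}{17}$ ($Z{\left(X \right)} = \frac{5 - -15}{2 \left(-2 - 15\right)} = \frac{5 + 15}{2 \left(-17\right)} = \frac{1}{2} \left(- \frac{1}{17}\right) 20 = - \frac{10}{17}$)
$\frac{-347082 + 387329}{Z{\left(527 \right)} - 448264} = \frac{-347082 + 387329}{- \frac{10}{17} - 448264} = \frac{40247}{- \frac{7620498}{17}} = 40247 \left(- \frac{17}{7620498}\right) = - \frac{684199}{7620498}$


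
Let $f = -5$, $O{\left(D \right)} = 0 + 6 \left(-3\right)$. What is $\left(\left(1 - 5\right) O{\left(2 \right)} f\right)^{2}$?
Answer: $129600$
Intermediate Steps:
$O{\left(D \right)} = -18$ ($O{\left(D \right)} = 0 - 18 = -18$)
$\left(\left(1 - 5\right) O{\left(2 \right)} f\right)^{2} = \left(\left(1 - 5\right) \left(\left(-18\right) \left(-5\right)\right)\right)^{2} = \left(\left(-4\right) 90\right)^{2} = \left(-360\right)^{2} = 129600$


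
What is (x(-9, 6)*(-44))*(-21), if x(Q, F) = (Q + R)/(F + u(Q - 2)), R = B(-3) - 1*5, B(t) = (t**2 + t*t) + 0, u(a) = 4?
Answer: 1848/5 ≈ 369.60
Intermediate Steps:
B(t) = 2*t**2 (B(t) = (t**2 + t**2) + 0 = 2*t**2 + 0 = 2*t**2)
R = 13 (R = 2*(-3)**2 - 1*5 = 2*9 - 5 = 18 - 5 = 13)
x(Q, F) = (13 + Q)/(4 + F) (x(Q, F) = (Q + 13)/(F + 4) = (13 + Q)/(4 + F))
(x(-9, 6)*(-44))*(-21) = (((13 - 9)/(4 + 6))*(-44))*(-21) = ((4/10)*(-44))*(-21) = (((1/10)*4)*(-44))*(-21) = ((2/5)*(-44))*(-21) = -88/5*(-21) = 1848/5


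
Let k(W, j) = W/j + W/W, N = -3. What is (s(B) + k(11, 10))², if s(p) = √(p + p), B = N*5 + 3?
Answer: -1959/100 + 42*I*√6/5 ≈ -19.59 + 20.576*I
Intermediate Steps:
k(W, j) = 1 + W/j (k(W, j) = W/j + 1 = 1 + W/j)
B = -12 (B = -3*5 + 3 = -15 + 3 = -12)
s(p) = √2*√p (s(p) = √(2*p) = √2*√p)
(s(B) + k(11, 10))² = (√2*√(-12) + (11 + 10)/10)² = (√2*(2*I*√3) + (⅒)*21)² = (2*I*√6 + 21/10)² = (21/10 + 2*I*√6)²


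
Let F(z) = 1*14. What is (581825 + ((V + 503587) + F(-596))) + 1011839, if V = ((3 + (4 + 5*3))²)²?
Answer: 2331521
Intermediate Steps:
F(z) = 14
V = 234256 (V = ((3 + (4 + 15))²)² = ((3 + 19)²)² = (22²)² = 484² = 234256)
(581825 + ((V + 503587) + F(-596))) + 1011839 = (581825 + ((234256 + 503587) + 14)) + 1011839 = (581825 + (737843 + 14)) + 1011839 = (581825 + 737857) + 1011839 = 1319682 + 1011839 = 2331521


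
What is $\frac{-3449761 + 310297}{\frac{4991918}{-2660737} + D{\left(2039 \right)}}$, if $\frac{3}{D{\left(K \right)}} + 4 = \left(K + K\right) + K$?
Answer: $\frac{51063649696629384}{30507612523} \approx 1.6738 \cdot 10^{6}$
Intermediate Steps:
$D{\left(K \right)} = \frac{3}{-4 + 3 K}$ ($D{\left(K \right)} = \frac{3}{-4 + \left(\left(K + K\right) + K\right)} = \frac{3}{-4 + \left(2 K + K\right)} = \frac{3}{-4 + 3 K}$)
$\frac{-3449761 + 310297}{\frac{4991918}{-2660737} + D{\left(2039 \right)}} = \frac{-3449761 + 310297}{\frac{4991918}{-2660737} + \frac{3}{-4 + 3 \cdot 2039}} = - \frac{3139464}{4991918 \left(- \frac{1}{2660737}\right) + \frac{3}{-4 + 6117}} = - \frac{3139464}{- \frac{4991918}{2660737} + \frac{3}{6113}} = - \frac{3139464}{- \frac{30507612523}{16265085281}} = \left(-3139464\right) \left(- \frac{16265085281}{30507612523}\right) = \frac{51063649696629384}{30507612523}$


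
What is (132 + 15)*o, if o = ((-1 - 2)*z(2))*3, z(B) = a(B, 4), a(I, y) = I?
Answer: -2646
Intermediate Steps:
z(B) = B
o = -18 (o = ((-1 - 2)*2)*3 = -3*2*3 = -6*3 = -18)
(132 + 15)*o = (132 + 15)*(-18) = 147*(-18) = -2646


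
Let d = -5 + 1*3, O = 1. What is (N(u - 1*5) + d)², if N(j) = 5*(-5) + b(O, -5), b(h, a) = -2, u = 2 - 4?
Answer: 841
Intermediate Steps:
u = -2
d = -2 (d = -5 + 3 = -2)
N(j) = -27 (N(j) = 5*(-5) - 2 = -25 - 2 = -27)
(N(u - 1*5) + d)² = (-27 - 2)² = (-29)² = 841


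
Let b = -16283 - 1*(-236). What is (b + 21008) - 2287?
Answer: 2674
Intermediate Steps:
b = -16047 (b = -16283 + 236 = -16047)
(b + 21008) - 2287 = (-16047 + 21008) - 2287 = 4961 - 2287 = 2674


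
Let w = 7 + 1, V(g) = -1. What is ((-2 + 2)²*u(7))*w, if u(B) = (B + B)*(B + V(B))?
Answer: 0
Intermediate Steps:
u(B) = 2*B*(-1 + B) (u(B) = (B + B)*(B - 1) = (2*B)*(-1 + B) = 2*B*(-1 + B))
w = 8
((-2 + 2)²*u(7))*w = ((-2 + 2)²*(2*7*(-1 + 7)))*8 = (0²*(2*7*6))*8 = (0*84)*8 = 0*8 = 0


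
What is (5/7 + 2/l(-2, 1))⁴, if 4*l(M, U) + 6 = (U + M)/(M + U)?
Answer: 923521/1500625 ≈ 0.61542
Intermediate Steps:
l(M, U) = -5/4 (l(M, U) = -3/2 + ((U + M)/(M + U))/4 = -3/2 + ((M + U)/(M + U))/4 = -3/2 + (¼)*1 = -3/2 + ¼ = -5/4)
(5/7 + 2/l(-2, 1))⁴ = (5/7 + 2/(-5/4))⁴ = (5*(⅐) + 2*(-⅘))⁴ = (5/7 - 8/5)⁴ = (-31/35)⁴ = 923521/1500625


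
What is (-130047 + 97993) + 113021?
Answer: 80967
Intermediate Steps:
(-130047 + 97993) + 113021 = -32054 + 113021 = 80967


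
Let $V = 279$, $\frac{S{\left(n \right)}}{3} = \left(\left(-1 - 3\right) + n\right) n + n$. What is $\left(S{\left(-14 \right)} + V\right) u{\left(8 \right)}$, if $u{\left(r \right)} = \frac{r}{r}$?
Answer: $993$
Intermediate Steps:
$u{\left(r \right)} = 1$
$S{\left(n \right)} = 3 n + 3 n \left(-4 + n\right)$ ($S{\left(n \right)} = 3 \left(\left(\left(-1 - 3\right) + n\right) n + n\right) = 3 \left(\left(-4 + n\right) n + n\right) = 3 \left(n \left(-4 + n\right) + n\right) = 3 \left(n + n \left(-4 + n\right)\right) = 3 n + 3 n \left(-4 + n\right)$)
$\left(S{\left(-14 \right)} + V\right) u{\left(8 \right)} = \left(3 \left(-14\right) \left(-3 - 14\right) + 279\right) 1 = \left(3 \left(-14\right) \left(-17\right) + 279\right) 1 = \left(714 + 279\right) 1 = 993 \cdot 1 = 993$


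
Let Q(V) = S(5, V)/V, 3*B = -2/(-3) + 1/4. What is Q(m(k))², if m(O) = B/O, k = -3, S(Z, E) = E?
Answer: 1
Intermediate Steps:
B = 11/36 (B = (-2/(-3) + 1/4)/3 = (-2*(-⅓) + 1*(¼))/3 = (⅔ + ¼)/3 = (⅓)*(11/12) = 11/36 ≈ 0.30556)
m(O) = 11/(36*O)
Q(V) = 1 (Q(V) = V/V = 1)
Q(m(k))² = 1² = 1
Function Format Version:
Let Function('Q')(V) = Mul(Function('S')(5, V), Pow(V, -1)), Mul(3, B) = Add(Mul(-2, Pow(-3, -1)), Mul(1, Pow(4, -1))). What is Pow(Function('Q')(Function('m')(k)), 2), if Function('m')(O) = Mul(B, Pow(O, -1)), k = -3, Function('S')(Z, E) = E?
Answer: 1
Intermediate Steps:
B = Rational(11, 36) (B = Mul(Rational(1, 3), Add(Mul(-2, Pow(-3, -1)), Mul(1, Pow(4, -1)))) = Mul(Rational(1, 3), Add(Mul(-2, Rational(-1, 3)), Mul(1, Rational(1, 4)))) = Mul(Rational(1, 3), Add(Rational(2, 3), Rational(1, 4))) = Mul(Rational(1, 3), Rational(11, 12)) = Rational(11, 36) ≈ 0.30556)
Function('m')(O) = Mul(Rational(11, 36), Pow(O, -1))
Function('Q')(V) = 1 (Function('Q')(V) = Mul(V, Pow(V, -1)) = 1)
Pow(Function('Q')(Function('m')(k)), 2) = Pow(1, 2) = 1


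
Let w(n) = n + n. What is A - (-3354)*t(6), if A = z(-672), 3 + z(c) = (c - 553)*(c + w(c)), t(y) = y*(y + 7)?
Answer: 2731209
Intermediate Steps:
t(y) = y*(7 + y)
w(n) = 2*n
z(c) = -3 + 3*c*(-553 + c) (z(c) = -3 + (c - 553)*(c + 2*c) = -3 + (-553 + c)*(3*c) = -3 + 3*c*(-553 + c))
A = 2469597 (A = -3 - 1659*(-672) + 3*(-672)² = -3 + 1114848 + 3*451584 = -3 + 1114848 + 1354752 = 2469597)
A - (-3354)*t(6) = 2469597 - (-3354)*6*(7 + 6) = 2469597 - (-3354)*6*13 = 2469597 - (-3354)*78 = 2469597 - 1*(-261612) = 2469597 + 261612 = 2731209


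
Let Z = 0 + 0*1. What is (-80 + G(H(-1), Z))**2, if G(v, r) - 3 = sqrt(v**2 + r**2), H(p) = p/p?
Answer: 5776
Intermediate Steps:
H(p) = 1
Z = 0 (Z = 0 + 0 = 0)
G(v, r) = 3 + sqrt(r**2 + v**2) (G(v, r) = 3 + sqrt(v**2 + r**2) = 3 + sqrt(r**2 + v**2))
(-80 + G(H(-1), Z))**2 = (-80 + (3 + sqrt(0**2 + 1**2)))**2 = (-80 + (3 + sqrt(0 + 1)))**2 = (-80 + (3 + sqrt(1)))**2 = (-80 + (3 + 1))**2 = (-80 + 4)**2 = (-76)**2 = 5776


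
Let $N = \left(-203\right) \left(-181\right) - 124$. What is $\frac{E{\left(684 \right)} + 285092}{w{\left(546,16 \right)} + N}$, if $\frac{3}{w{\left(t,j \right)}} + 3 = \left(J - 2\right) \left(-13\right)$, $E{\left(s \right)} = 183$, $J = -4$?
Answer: $\frac{7131875}{915476} \approx 7.7903$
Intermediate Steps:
$N = 36619$ ($N = 36743 - 124 = 36619$)
$w{\left(t,j \right)} = \frac{1}{25}$ ($w{\left(t,j \right)} = \frac{3}{-3 + \left(-4 - 2\right) \left(-13\right)} = \frac{3}{-3 - -78} = \frac{3}{-3 + 78} = \frac{3}{75} = 3 \cdot \frac{1}{75} = \frac{1}{25}$)
$\frac{E{\left(684 \right)} + 285092}{w{\left(546,16 \right)} + N} = \frac{183 + 285092}{\frac{1}{25} + 36619} = \frac{285275}{\frac{915476}{25}} = 285275 \cdot \frac{25}{915476} = \frac{7131875}{915476}$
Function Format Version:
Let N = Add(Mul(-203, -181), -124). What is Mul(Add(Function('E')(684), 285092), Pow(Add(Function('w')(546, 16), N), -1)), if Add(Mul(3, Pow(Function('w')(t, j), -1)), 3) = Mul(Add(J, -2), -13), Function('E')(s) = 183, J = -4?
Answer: Rational(7131875, 915476) ≈ 7.7903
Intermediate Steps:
N = 36619 (N = Add(36743, -124) = 36619)
Function('w')(t, j) = Rational(1, 25) (Function('w')(t, j) = Mul(3, Pow(Add(-3, Mul(Add(-4, -2), -13)), -1)) = Mul(3, Pow(Add(-3, Mul(-6, -13)), -1)) = Mul(3, Pow(Add(-3, 78), -1)) = Mul(3, Pow(75, -1)) = Mul(3, Rational(1, 75)) = Rational(1, 25))
Mul(Add(Function('E')(684), 285092), Pow(Add(Function('w')(546, 16), N), -1)) = Mul(Add(183, 285092), Pow(Add(Rational(1, 25), 36619), -1)) = Mul(285275, Pow(Rational(915476, 25), -1)) = Mul(285275, Rational(25, 915476)) = Rational(7131875, 915476)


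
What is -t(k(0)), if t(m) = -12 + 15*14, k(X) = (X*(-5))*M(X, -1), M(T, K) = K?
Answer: -198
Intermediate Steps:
k(X) = 5*X (k(X) = (X*(-5))*(-1) = -5*X*(-1) = 5*X)
t(m) = 198 (t(m) = -12 + 210 = 198)
-t(k(0)) = -1*198 = -198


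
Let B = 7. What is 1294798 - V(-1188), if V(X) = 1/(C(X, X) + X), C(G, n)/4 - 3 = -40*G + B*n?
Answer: 201522360719/155640 ≈ 1.2948e+6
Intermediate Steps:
C(G, n) = 12 - 160*G + 28*n (C(G, n) = 12 + 4*(-40*G + 7*n) = 12 + (-160*G + 28*n) = 12 - 160*G + 28*n)
V(X) = 1/(12 - 131*X) (V(X) = 1/((12 - 160*X + 28*X) + X) = 1/((12 - 132*X) + X) = 1/(12 - 131*X))
1294798 - V(-1188) = 1294798 - (-1)/(-12 + 131*(-1188)) = 1294798 - (-1)/(-12 - 155628) = 1294798 - (-1)/(-155640) = 1294798 - (-1)*(-1)/155640 = 1294798 - 1*1/155640 = 1294798 - 1/155640 = 201522360719/155640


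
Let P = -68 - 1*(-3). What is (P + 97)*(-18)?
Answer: -576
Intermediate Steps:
P = -65 (P = -68 + 3 = -65)
(P + 97)*(-18) = (-65 + 97)*(-18) = 32*(-18) = -576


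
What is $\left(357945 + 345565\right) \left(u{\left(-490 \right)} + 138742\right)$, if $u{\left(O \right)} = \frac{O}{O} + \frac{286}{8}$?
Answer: $\frac{195264476825}{2} \approx 9.7632 \cdot 10^{10}$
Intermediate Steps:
$u{\left(O \right)} = \frac{147}{4}$ ($u{\left(O \right)} = 1 + 286 \cdot \frac{1}{8} = 1 + \frac{143}{4} = \frac{147}{4}$)
$\left(357945 + 345565\right) \left(u{\left(-490 \right)} + 138742\right) = \left(357945 + 345565\right) \left(\frac{147}{4} + 138742\right) = 703510 \cdot \frac{555115}{4} = \frac{195264476825}{2}$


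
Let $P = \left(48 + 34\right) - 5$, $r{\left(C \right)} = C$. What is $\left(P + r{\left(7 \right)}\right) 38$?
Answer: $3192$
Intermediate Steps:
$P = 77$ ($P = 82 - 5 = 77$)
$\left(P + r{\left(7 \right)}\right) 38 = \left(77 + 7\right) 38 = 84 \cdot 38 = 3192$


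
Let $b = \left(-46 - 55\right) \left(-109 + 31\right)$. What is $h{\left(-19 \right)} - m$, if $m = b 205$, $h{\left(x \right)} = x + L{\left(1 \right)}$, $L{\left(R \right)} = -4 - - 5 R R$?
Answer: $-1615008$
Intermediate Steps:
$L{\left(R \right)} = -4 + 5 R^{2}$ ($L{\left(R \right)} = -4 - - 5 R^{2} = -4 + 5 R^{2}$)
$h{\left(x \right)} = 1 + x$ ($h{\left(x \right)} = x - \left(4 - 5 \cdot 1^{2}\right) = x + \left(-4 + 5 \cdot 1\right) = x + \left(-4 + 5\right) = x + 1 = 1 + x$)
$b = 7878$ ($b = \left(-101\right) \left(-78\right) = 7878$)
$m = 1614990$ ($m = 7878 \cdot 205 = 1614990$)
$h{\left(-19 \right)} - m = \left(1 - 19\right) - 1614990 = -18 - 1614990 = -1615008$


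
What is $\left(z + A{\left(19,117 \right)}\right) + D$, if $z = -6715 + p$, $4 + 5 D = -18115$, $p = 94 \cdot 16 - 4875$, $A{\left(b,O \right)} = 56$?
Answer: $- \frac{68269}{5} \approx -13654.0$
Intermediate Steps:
$p = -3371$ ($p = 1504 - 4875 = -3371$)
$D = - \frac{18119}{5}$ ($D = - \frac{4}{5} + \frac{1}{5} \left(-18115\right) = - \frac{4}{5} - 3623 = - \frac{18119}{5} \approx -3623.8$)
$z = -10086$ ($z = -6715 - 3371 = -10086$)
$\left(z + A{\left(19,117 \right)}\right) + D = \left(-10086 + 56\right) - \frac{18119}{5} = -10030 - \frac{18119}{5} = - \frac{68269}{5}$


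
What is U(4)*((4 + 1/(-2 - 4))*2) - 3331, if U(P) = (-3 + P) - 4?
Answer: -3354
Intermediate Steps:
U(P) = -7 + P
U(4)*((4 + 1/(-2 - 4))*2) - 3331 = (-7 + 4)*((4 + 1/(-2 - 4))*2) - 3331 = -3*(4 + 1/(-6))*2 - 3331 = -3*(4 - 1/6)*2 - 3331 = -23*2/2 - 3331 = -3*23/3 - 3331 = -23 - 3331 = -3354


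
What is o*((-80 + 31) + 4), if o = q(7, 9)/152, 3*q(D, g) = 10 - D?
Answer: -45/152 ≈ -0.29605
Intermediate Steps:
q(D, g) = 10/3 - D/3 (q(D, g) = (10 - D)/3 = 10/3 - D/3)
o = 1/152 (o = (10/3 - ⅓*7)/152 = (10/3 - 7/3)*(1/152) = 1*(1/152) = 1/152 ≈ 0.0065789)
o*((-80 + 31) + 4) = ((-80 + 31) + 4)/152 = (-49 + 4)/152 = (1/152)*(-45) = -45/152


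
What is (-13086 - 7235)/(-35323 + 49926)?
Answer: -20321/14603 ≈ -1.3916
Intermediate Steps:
(-13086 - 7235)/(-35323 + 49926) = -20321/14603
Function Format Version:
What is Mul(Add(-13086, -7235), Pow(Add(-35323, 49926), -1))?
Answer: Rational(-20321, 14603) ≈ -1.3916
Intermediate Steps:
Mul(Add(-13086, -7235), Pow(Add(-35323, 49926), -1)) = Mul(-20321, Pow(14603, -1)) = Mul(-20321, Rational(1, 14603)) = Rational(-20321, 14603)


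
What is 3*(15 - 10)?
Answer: 15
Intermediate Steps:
3*(15 - 10) = 3*5 = 15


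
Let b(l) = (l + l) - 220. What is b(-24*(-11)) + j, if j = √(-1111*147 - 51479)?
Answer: 308 + 2*I*√53699 ≈ 308.0 + 463.46*I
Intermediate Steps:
b(l) = -220 + 2*l (b(l) = 2*l - 220 = -220 + 2*l)
j = 2*I*√53699 (j = √(-163317 - 51479) = √(-214796) = 2*I*√53699 ≈ 463.46*I)
b(-24*(-11)) + j = (-220 + 2*(-24*(-11))) + 2*I*√53699 = (-220 + 2*264) + 2*I*√53699 = (-220 + 528) + 2*I*√53699 = 308 + 2*I*√53699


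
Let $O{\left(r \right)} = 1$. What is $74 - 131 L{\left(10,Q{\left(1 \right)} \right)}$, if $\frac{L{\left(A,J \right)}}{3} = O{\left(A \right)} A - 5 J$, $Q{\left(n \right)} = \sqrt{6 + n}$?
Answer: $-3856 + 1965 \sqrt{7} \approx 1342.9$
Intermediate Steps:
$L{\left(A,J \right)} = - 15 J + 3 A$ ($L{\left(A,J \right)} = 3 \left(1 A - 5 J\right) = 3 \left(A - 5 J\right) = - 15 J + 3 A$)
$74 - 131 L{\left(10,Q{\left(1 \right)} \right)} = 74 - 131 \left(- 15 \sqrt{6 + 1} + 3 \cdot 10\right) = 74 - 131 \left(- 15 \sqrt{7} + 30\right) = 74 - 131 \left(30 - 15 \sqrt{7}\right) = 74 - \left(3930 - 1965 \sqrt{7}\right) = -3856 + 1965 \sqrt{7}$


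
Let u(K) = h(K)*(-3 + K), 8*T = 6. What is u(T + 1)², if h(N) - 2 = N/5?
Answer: 2209/256 ≈ 8.6289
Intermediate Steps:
h(N) = 2 + N/5
T = ¾ (T = (⅛)*6 = ¾ ≈ 0.75000)
u(K) = (-3 + K)*(2 + K/5) (u(K) = (2 + K/5)*(-3 + K) = (-3 + K)*(2 + K/5))
u(T + 1)² = ((-3 + (¾ + 1))*(10 + (¾ + 1))/5)² = ((-3 + 7/4)*(10 + 7/4)/5)² = ((⅕)*(-5/4)*(47/4))² = (-47/16)² = 2209/256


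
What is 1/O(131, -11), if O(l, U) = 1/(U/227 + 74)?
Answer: 16787/227 ≈ 73.952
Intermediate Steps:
O(l, U) = 1/(74 + U/227) (O(l, U) = 1/(U*(1/227) + 74) = 1/(U/227 + 74) = 1/(74 + U/227))
1/O(131, -11) = 1/(227/(16798 - 11)) = 1/(227/16787) = 16787/227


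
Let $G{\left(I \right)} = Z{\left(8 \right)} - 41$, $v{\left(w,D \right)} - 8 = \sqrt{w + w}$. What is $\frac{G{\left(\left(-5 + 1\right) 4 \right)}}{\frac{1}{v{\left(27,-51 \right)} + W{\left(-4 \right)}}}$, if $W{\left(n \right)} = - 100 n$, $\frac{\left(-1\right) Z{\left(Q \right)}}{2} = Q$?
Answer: $-23256 - 171 \sqrt{6} \approx -23675.0$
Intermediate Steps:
$Z{\left(Q \right)} = - 2 Q$
$v{\left(w,D \right)} = 8 + \sqrt{2} \sqrt{w}$ ($v{\left(w,D \right)} = 8 + \sqrt{w + w} = 8 + \sqrt{2 w} = 8 + \sqrt{2} \sqrt{w}$)
$G{\left(I \right)} = -57$ ($G{\left(I \right)} = \left(-2\right) 8 - 41 = -16 - 41 = -57$)
$\frac{G{\left(\left(-5 + 1\right) 4 \right)}}{\frac{1}{v{\left(27,-51 \right)} + W{\left(-4 \right)}}} = - \frac{57}{\frac{1}{\left(8 + \sqrt{2} \sqrt{27}\right) - -400}} = - \frac{57}{\frac{1}{\left(8 + \sqrt{2} \cdot 3 \sqrt{3}\right) + 400}} = - \frac{57}{\frac{1}{\left(8 + 3 \sqrt{6}\right) + 400}} = - \frac{57}{\frac{1}{408 + 3 \sqrt{6}}} = - 57 \left(408 + 3 \sqrt{6}\right) = -23256 - 171 \sqrt{6}$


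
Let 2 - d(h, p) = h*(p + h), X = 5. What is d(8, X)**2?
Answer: 10404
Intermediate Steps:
d(h, p) = 2 - h*(h + p) (d(h, p) = 2 - h*(p + h) = 2 - h*(h + p))
d(8, X)**2 = (2 - 1*8**2 - 1*8*5)**2 = (2 - 1*64 - 40)**2 = (2 - 64 - 40)**2 = (-102)**2 = 10404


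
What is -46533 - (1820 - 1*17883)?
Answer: -30470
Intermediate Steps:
-46533 - (1820 - 1*17883) = -46533 - (1820 - 17883) = -46533 - 1*(-16063) = -46533 + 16063 = -30470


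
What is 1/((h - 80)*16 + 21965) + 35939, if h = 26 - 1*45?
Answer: 732472760/20381 ≈ 35939.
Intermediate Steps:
h = -19 (h = 26 - 45 = -19)
1/((h - 80)*16 + 21965) + 35939 = 1/((-19 - 80)*16 + 21965) + 35939 = 1/(-99*16 + 21965) + 35939 = 1/(-1584 + 21965) + 35939 = 1/20381 + 35939 = 732472760/20381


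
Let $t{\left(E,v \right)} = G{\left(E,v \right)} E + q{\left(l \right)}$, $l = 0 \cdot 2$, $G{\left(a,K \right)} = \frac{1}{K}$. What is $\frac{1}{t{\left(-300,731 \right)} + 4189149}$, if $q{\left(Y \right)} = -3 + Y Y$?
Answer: $\frac{731}{3062265426} \approx 2.3871 \cdot 10^{-7}$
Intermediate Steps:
$l = 0$
$q{\left(Y \right)} = -3 + Y^{2}$
$t{\left(E,v \right)} = -3 + \frac{E}{v}$ ($t{\left(E,v \right)} = \frac{E}{v} - \left(3 - 0^{2}\right) = \frac{E}{v} + \left(-3 + 0\right) = \frac{E}{v} - 3 = -3 + \frac{E}{v}$)
$\frac{1}{t{\left(-300,731 \right)} + 4189149} = \frac{1}{\left(-3 - \frac{300}{731}\right) + 4189149} = \frac{1}{- \frac{2493}{731} + 4189149} = \frac{1}{\frac{3062265426}{731}} = \frac{731}{3062265426}$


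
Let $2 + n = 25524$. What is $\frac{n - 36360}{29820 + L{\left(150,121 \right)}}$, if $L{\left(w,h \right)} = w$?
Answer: $- \frac{5419}{14985} \approx -0.36163$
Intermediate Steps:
$n = 25522$ ($n = -2 + 25524 = 25522$)
$\frac{n - 36360}{29820 + L{\left(150,121 \right)}} = \frac{25522 - 36360}{29820 + 150} = - \frac{10838}{29970} = \left(-10838\right) \frac{1}{29970} = - \frac{5419}{14985}$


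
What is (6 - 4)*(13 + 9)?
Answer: 44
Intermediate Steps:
(6 - 4)*(13 + 9) = 2*22 = 44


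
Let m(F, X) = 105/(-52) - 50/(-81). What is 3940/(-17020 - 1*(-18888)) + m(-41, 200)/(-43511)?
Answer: 180522064655/85586311044 ≈ 2.1092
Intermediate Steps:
m(F, X) = -5905/4212 (m(F, X) = 105*(-1/52) - 50*(-1/81) = -105/52 + 50/81 = -5905/4212)
3940/(-17020 - 1*(-18888)) + m(-41, 200)/(-43511) = 3940/(-17020 - 1*(-18888)) - 5905/4212/(-43511) = 3940/(-17020 + 18888) - 5905/4212*(-1/43511) = 3940/1868 + 5905/183268332 = 3940*(1/1868) + 5905/183268332 = 985/467 + 5905/183268332 = 180522064655/85586311044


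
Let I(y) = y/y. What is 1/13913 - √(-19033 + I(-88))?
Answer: 1/13913 - 2*I*√4758 ≈ 7.1875e-5 - 137.96*I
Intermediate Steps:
I(y) = 1
1/13913 - √(-19033 + I(-88)) = 1/13913 - √(-19033 + 1) = 1/13913 - √(-19032) = 1/13913 - 2*I*√4758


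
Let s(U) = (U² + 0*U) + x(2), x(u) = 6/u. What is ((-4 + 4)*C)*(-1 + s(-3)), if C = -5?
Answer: 0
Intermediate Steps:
s(U) = 3 + U² (s(U) = (U² + 0*U) + 6/2 = (U² + 0) + 6*(½) = U² + 3 = 3 + U²)
((-4 + 4)*C)*(-1 + s(-3)) = ((-4 + 4)*(-5))*(-1 + (3 + (-3)²)) = (0*(-5))*(-1 + (3 + 9)) = 0*(-1 + 12) = 0*11 = 0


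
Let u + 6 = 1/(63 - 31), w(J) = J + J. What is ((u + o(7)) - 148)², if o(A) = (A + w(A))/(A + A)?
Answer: 23804641/1024 ≈ 23247.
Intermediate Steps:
w(J) = 2*J
u = -191/32 (u = -6 + 1/(63 - 31) = -6 + 1/32 = -191/32 ≈ -5.9688)
o(A) = 3/2 (o(A) = (A + 2*A)/(A + A) = (3*A)/((2*A)) = (3*A)*(1/(2*A)) = 3/2)
((u + o(7)) - 148)² = ((-191/32 + 3/2) - 148)² = (-143/32 - 148)² = (-4879/32)² = 23804641/1024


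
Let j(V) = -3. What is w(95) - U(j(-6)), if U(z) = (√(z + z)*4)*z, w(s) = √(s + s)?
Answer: √190 + 12*I*√6 ≈ 13.784 + 29.394*I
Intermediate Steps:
w(s) = √2*√s (w(s) = √(2*s) = √2*√s)
U(z) = 4*√2*z^(3/2) (U(z) = (√(2*z)*4)*z = ((√2*√z)*4)*z = (4*√2*√z)*z = 4*√2*z^(3/2))
w(95) - U(j(-6)) = √2*√95 - 4*√2*(-3)^(3/2) = √190 - 4*√2*(-3*I*√3) = √190 - (-12)*I*√6 = √190 + 12*I*√6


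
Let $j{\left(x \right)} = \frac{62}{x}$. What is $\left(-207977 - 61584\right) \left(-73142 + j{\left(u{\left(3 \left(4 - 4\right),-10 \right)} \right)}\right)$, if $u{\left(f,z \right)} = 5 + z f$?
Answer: $\frac{98564440528}{5} \approx 1.9713 \cdot 10^{10}$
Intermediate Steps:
$u{\left(f,z \right)} = 5 + f z$
$\left(-207977 - 61584\right) \left(-73142 + j{\left(u{\left(3 \left(4 - 4\right),-10 \right)} \right)}\right) = \left(-207977 - 61584\right) \left(-73142 + \frac{62}{5 + 3 \left(4 - 4\right) \left(-10\right)}\right) = - 269561 \left(-73142 + \frac{62}{5 + 3 \cdot 0 \left(-10\right)}\right) = - 269561 \left(-73142 + \frac{62}{5 + 0 \left(-10\right)}\right) = - 269561 \left(-73142 + \frac{62}{5 + 0}\right) = - 269561 \left(-73142 + \frac{62}{5}\right) = \left(-269561\right) \left(- \frac{365648}{5}\right) = \frac{98564440528}{5}$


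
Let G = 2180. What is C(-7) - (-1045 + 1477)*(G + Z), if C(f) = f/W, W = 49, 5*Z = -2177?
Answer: -26378357/35 ≈ -7.5367e+5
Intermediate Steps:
Z = -2177/5 (Z = (1/5)*(-2177) = -2177/5 ≈ -435.40)
C(f) = f/49
C(-7) - (-1045 + 1477)*(G + Z) = (1/49)*(-7) - (-1045 + 1477)*(2180 - 2177/5) = -1/7 - 432*8723/5 = -1/7 - 1*3768336/5 = -1/7 - 3768336/5 = -26378357/35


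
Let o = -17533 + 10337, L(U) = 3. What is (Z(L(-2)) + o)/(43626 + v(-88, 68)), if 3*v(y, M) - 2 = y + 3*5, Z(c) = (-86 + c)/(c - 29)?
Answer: -561039/3400982 ≈ -0.16496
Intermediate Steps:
Z(c) = (-86 + c)/(-29 + c)
o = -7196
v(y, M) = 17/3 + y/3 (v(y, M) = 2/3 + (y + 3*5)/3 = 2/3 + (y + 15)/3 = 2/3 + (15 + y)/3 = 2/3 + (5 + y/3) = 17/3 + y/3)
(Z(L(-2)) + o)/(43626 + v(-88, 68)) = ((-86 + 3)/(-29 + 3) - 7196)/(43626 + (17/3 + (1/3)*(-88))) = (-83/(-26) - 7196)/(43626 + (17/3 - 88/3)) = (-1/26*(-83) - 7196)/(43626 - 71/3) = (83/26 - 7196)/(130807/3) = -187013/26*3/130807 = -561039/3400982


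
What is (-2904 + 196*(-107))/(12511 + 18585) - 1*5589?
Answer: -43454855/7774 ≈ -5589.8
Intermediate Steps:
(-2904 + 196*(-107))/(12511 + 18585) - 1*5589 = (-2904 - 20972)/31096 - 5589 = -23876*1/31096 - 5589 = -5969/7774 - 5589 = -43454855/7774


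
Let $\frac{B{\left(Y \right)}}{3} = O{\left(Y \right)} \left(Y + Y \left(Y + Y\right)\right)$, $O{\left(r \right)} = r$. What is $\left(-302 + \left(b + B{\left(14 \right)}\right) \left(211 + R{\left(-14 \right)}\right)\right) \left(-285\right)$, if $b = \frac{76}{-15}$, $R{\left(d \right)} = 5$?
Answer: $-1049323146$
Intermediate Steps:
$b = - \frac{76}{15}$ ($b = 76 \left(- \frac{1}{15}\right) = - \frac{76}{15} \approx -5.0667$)
$B{\left(Y \right)} = 3 Y \left(Y + 2 Y^{2}\right)$ ($B{\left(Y \right)} = 3 Y \left(Y + Y \left(Y + Y\right)\right) = 3 Y \left(Y + Y 2 Y\right) = 3 Y \left(Y + 2 Y^{2}\right)$)
$\left(-302 + \left(b + B{\left(14 \right)}\right) \left(211 + R{\left(-14 \right)}\right)\right) \left(-285\right) = \left(-302 + \left(- \frac{76}{15} + 14^{2} \left(3 + 6 \cdot 14\right)\right) \left(211 + 5\right)\right) \left(-285\right) = \left(-302 + \left(- \frac{76}{15} + 196 \left(3 + 84\right)\right) 216\right) \left(-285\right) = \left(-302 + \left(- \frac{76}{15} + 196 \cdot 87\right) 216\right) \left(-285\right) = \left(-302 + \left(- \frac{76}{15} + 17052\right) 216\right) \left(-285\right) = \left(-302 + \frac{255704}{15} \cdot 216\right) \left(-285\right) = \left(-302 + \frac{18410688}{5}\right) \left(-285\right) = \frac{18409178}{5} \left(-285\right) = -1049323146$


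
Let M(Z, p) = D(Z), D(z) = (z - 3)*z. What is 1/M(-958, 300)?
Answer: 1/920638 ≈ 1.0862e-6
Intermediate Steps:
D(z) = z*(-3 + z) (D(z) = (-3 + z)*z = z*(-3 + z))
M(Z, p) = Z*(-3 + Z)
1/M(-958, 300) = 1/(-958*(-3 - 958)) = 1/(-958*(-961)) = 1/920638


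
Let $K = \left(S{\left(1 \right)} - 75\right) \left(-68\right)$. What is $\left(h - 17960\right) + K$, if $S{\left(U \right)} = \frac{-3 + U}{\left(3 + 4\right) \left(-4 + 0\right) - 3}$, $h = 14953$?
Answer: $\frac{64747}{31} \approx 2088.6$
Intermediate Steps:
$S{\left(U \right)} = \frac{3}{31} - \frac{U}{31}$ ($S{\left(U \right)} = \frac{-3 + U}{7 \left(-4\right) - 3} = \frac{-3 + U}{-28 - 3} = \frac{-3 + U}{-31} = \left(-3 + U\right) \left(- \frac{1}{31}\right) = \frac{3}{31} - \frac{U}{31}$)
$K = \frac{157964}{31}$ ($K = \left(\left(\frac{3}{31} - \frac{1}{31}\right) - 75\right) \left(-68\right) = \left(\frac{2}{31} - 75\right) \left(-68\right) = \left(- \frac{2323}{31}\right) \left(-68\right) = \frac{157964}{31} \approx 5095.6$)
$\left(h - 17960\right) + K = \left(14953 - 17960\right) + \frac{157964}{31} = -3007 + \frac{157964}{31} = \frac{64747}{31}$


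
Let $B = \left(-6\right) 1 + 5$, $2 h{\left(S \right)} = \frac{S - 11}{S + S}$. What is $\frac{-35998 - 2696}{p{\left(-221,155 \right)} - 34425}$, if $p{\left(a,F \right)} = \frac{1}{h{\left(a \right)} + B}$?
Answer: $\frac{3153561}{2805748} \approx 1.124$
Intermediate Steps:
$h{\left(S \right)} = \frac{-11 + S}{4 S}$ ($h{\left(S \right)} = \frac{\left(S - 11\right) \frac{1}{S + S}}{2} = \frac{\left(-11 + S\right) \frac{1}{2 S}}{2} = \frac{\frac{1}{2} \frac{1}{S} \left(-11 + S\right)}{2} = \frac{-11 + S}{4 S}$)
$B = -1$ ($B = -6 + 5 = -1$)
$p{\left(a,F \right)} = \frac{1}{-1 + \frac{-11 + a}{4 a}}$ ($p{\left(a,F \right)} = \frac{1}{\frac{-11 + a}{4 a} - 1} = \frac{1}{-1 + \frac{-11 + a}{4 a}}$)
$\frac{-35998 - 2696}{p{\left(-221,155 \right)} - 34425} = \frac{-35998 - 2696}{\left(-4\right) \left(-221\right) \frac{1}{11 + 3 \left(-221\right)} - 34425} = - \frac{38694}{\left(-4\right) \left(-221\right) \frac{1}{11 - 663} - 34425} = - \frac{38694}{\left(-4\right) \left(-221\right) \frac{1}{-652} - 34425} = - \frac{38694}{\left(-4\right) \left(-221\right) \left(- \frac{1}{652}\right) - 34425} = - \frac{38694}{- \frac{221}{163} - 34425} = - \frac{38694}{- \frac{5611496}{163}} = \left(-38694\right) \left(- \frac{163}{5611496}\right) = \frac{3153561}{2805748}$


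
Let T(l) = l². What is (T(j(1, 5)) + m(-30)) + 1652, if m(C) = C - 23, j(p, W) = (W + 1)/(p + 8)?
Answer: 14395/9 ≈ 1599.4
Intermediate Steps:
j(p, W) = (1 + W)/(8 + p)
m(C) = -23 + C
(T(j(1, 5)) + m(-30)) + 1652 = (((1 + 5)/(8 + 1))² + (-23 - 30)) + 1652 = ((6/9)² - 53) + 1652 = (((⅑)*6)² - 53) + 1652 = ((⅔)² - 53) + 1652 = (4/9 - 53) + 1652 = -473/9 + 1652 = 14395/9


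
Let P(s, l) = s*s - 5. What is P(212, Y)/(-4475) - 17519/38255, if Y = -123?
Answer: -359507794/34238225 ≈ -10.500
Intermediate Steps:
P(s, l) = -5 + s² (P(s, l) = s² - 5 = -5 + s²)
P(212, Y)/(-4475) - 17519/38255 = (-5 + 212²)/(-4475) - 17519/38255 = (-5 + 44944)*(-1/4475) - 17519*1/38255 = 44939*(-1/4475) - 17519/38255 = -44939/4475 - 17519/38255 = -359507794/34238225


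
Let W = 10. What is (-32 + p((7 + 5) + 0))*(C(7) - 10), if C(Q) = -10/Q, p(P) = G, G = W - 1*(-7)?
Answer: 1200/7 ≈ 171.43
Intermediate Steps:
G = 17 (G = 10 - 1*(-7) = 10 + 7 = 17)
p(P) = 17
(-32 + p((7 + 5) + 0))*(C(7) - 10) = (-32 + 17)*(-10/7 - 10) = -15*(-10*1/7 - 10) = -15*(-10/7 - 10) = -15*(-80/7) = 1200/7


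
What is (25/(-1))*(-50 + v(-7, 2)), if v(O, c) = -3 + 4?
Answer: 1225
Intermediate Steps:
v(O, c) = 1
(25/(-1))*(-50 + v(-7, 2)) = (25/(-1))*(-50 + 1) = (25*(-1))*(-49) = -25*(-49) = 1225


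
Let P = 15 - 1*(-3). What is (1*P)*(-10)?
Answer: -180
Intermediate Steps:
P = 18 (P = 15 + 3 = 18)
(1*P)*(-10) = (1*18)*(-10) = 18*(-10) = -180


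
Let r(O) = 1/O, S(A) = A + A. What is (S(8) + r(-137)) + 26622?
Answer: 3649405/137 ≈ 26638.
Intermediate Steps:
S(A) = 2*A
(S(8) + r(-137)) + 26622 = (2*8 + 1/(-137)) + 26622 = (16 - 1/137) + 26622 = 2191/137 + 26622 = 3649405/137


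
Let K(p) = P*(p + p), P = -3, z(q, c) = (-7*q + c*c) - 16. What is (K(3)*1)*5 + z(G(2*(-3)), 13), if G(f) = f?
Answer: 105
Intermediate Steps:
z(q, c) = -16 + c² - 7*q (z(q, c) = (-7*q + c²) - 16 = (c² - 7*q) - 16 = -16 + c² - 7*q)
K(p) = -6*p (K(p) = -3*(p + p) = -6*p)
(K(3)*1)*5 + z(G(2*(-3)), 13) = (-6*3*1)*5 + (-16 + 13² - 14*(-3)) = -18*1*5 + (-16 + 169 - 7*(-6)) = -18*5 + (-16 + 169 + 42) = -90 + 195 = 105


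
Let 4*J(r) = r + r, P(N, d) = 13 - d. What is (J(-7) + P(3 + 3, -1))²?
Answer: 441/4 ≈ 110.25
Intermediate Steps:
J(r) = r/2 (J(r) = (r + r)/4 = (2*r)/4 = r/2)
(J(-7) + P(3 + 3, -1))² = ((½)*(-7) + (13 - 1*(-1)))² = (-7/2 + (13 + 1))² = (-7/2 + 14)² = (21/2)² = 441/4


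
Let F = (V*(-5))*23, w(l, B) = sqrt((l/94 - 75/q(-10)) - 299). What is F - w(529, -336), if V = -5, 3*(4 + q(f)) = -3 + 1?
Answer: 575 - 4*I*sqrt(1875958)/329 ≈ 575.0 - 16.652*I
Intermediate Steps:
q(f) = -14/3 (q(f) = -4 + (-3 + 1)/3 = -4 + (1/3)*(-2) = -4 - 2/3 = -14/3)
w(l, B) = sqrt(-3961/14 + l/94) (w(l, B) = sqrt((l/94 - 75/(-14/3)) - 299) = sqrt((l*(1/94) - 75*(-3/14)) - 299) = sqrt((l/94 + 225/14) - 299) = sqrt((225/14 + l/94) - 299) = sqrt(-3961/14 + l/94))
F = 575 (F = -5*(-5)*23 = 25*23 = 575)
F - w(529, -336) = 575 - sqrt(-122497886 + 4606*529)/658 = 575 - sqrt(-122497886 + 2436574)/658 = 575 - sqrt(-120061312)/658 = 575 - 8*I*sqrt(1875958)/658 = 575 - 4*I*sqrt(1875958)/329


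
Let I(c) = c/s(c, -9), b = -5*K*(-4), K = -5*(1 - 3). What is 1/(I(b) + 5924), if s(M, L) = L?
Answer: 9/53116 ≈ 0.00016944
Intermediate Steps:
K = 10 (K = -5*(-2) = 10)
b = 200 (b = -5*10*(-4) = -50*(-4) = 200)
I(c) = -c/9 (I(c) = c/(-9) = c*(-⅑) = -c/9)
1/(I(b) + 5924) = 1/(-⅑*200 + 5924) = 1/(-200/9 + 5924) = 1/(53116/9) = 9/53116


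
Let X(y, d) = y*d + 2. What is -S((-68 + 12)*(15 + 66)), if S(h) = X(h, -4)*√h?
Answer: -326628*I*√14 ≈ -1.2221e+6*I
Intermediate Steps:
X(y, d) = 2 + d*y (X(y, d) = d*y + 2 = 2 + d*y)
S(h) = √h*(2 - 4*h) (S(h) = (2 - 4*h)*√h = √h*(2 - 4*h))
-S((-68 + 12)*(15 + 66)) = -√((-68 + 12)*(15 + 66))*(2 - 4*(-68 + 12)*(15 + 66)) = -√(-56*81)*(2 - (-224)*81) = -√(-4536)*(2 - 4*(-4536)) = -18*I*√14*(2 + 18144) = -18*I*√14*18146 = -326628*I*√14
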